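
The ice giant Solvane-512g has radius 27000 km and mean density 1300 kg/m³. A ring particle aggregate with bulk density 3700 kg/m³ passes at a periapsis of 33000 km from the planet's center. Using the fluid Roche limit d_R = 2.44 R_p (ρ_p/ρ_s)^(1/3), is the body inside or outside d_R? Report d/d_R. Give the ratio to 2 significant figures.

d_R = 2.44 × (27000 km) × (1300/3700)^(1/3) = 46490 km
d/d_R = (33000) / (46490) = 0.71
Since d/d_R < 1, the body is inside the Roche limit.

inside; d/d_R ≈ 0.71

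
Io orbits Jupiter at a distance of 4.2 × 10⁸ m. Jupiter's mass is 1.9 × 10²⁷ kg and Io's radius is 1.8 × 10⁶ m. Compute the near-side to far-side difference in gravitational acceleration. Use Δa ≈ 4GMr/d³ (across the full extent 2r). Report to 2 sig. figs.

Δg = 4GMr/d³
   = 4 × (6.674 × 10⁻¹¹) × (1.9 × 10²⁷) × (1.8 × 10⁶) / (4.2 × 10⁸)³
   = 1.2 × 10⁻² m/s²

1.2 × 10⁻² m/s²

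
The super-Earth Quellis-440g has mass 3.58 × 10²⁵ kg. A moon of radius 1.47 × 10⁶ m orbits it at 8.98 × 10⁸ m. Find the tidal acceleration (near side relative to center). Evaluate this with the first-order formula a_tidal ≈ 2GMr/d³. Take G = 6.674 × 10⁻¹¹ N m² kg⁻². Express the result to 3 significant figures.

Δg = 2GMr/d³
   = 2 × (6.674 × 10⁻¹¹) × (3.58 × 10²⁵) × (1.47 × 10⁶) / (8.98 × 10⁸)³
   = 9.70 × 10⁻⁶ m/s²

9.70 × 10⁻⁶ m/s²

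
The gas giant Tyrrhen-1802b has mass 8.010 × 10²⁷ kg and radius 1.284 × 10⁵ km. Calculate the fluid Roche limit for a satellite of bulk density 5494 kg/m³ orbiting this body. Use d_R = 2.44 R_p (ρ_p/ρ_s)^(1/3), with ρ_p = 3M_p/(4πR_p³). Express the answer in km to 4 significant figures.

ρ_p = 3M_p/(4πR_p³) = 3 × (8.010 × 10²⁷) / (4π × (1.284 × 10⁸ m)³) = 903.3 kg/m³
d_R = 2.44 × 1.284 × 10⁵ km × (903.3/5494)^(1/3)
    = 1.716 × 10⁵ km

1.716 × 10⁵ km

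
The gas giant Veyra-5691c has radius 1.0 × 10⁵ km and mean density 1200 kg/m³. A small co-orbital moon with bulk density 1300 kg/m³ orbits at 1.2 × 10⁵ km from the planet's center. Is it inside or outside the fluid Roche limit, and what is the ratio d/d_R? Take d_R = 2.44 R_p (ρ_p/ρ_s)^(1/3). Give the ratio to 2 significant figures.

inside; d/d_R ≈ 0.51

d_R = 2.44 × (1.0 × 10⁵ km) × (1200/1300)^(1/3) = 2.376 × 10⁵ km
d/d_R = (1.2 × 10⁵) / (2.376 × 10⁵) = 0.51
Since d/d_R < 1, the body is inside the Roche limit.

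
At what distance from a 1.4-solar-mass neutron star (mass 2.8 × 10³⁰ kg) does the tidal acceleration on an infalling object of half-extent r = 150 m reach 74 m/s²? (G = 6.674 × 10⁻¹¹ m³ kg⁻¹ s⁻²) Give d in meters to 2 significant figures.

2GMr/d³ = a_tidal  ⇒  d = (2GMr / a_tidal)^(1/3)
d = (2 × 6.674×10⁻¹¹ × (2.8 × 10³⁰) × (150) / (74))^(1/3)
  = 9.1 × 10⁶ m

9.1 × 10⁶ m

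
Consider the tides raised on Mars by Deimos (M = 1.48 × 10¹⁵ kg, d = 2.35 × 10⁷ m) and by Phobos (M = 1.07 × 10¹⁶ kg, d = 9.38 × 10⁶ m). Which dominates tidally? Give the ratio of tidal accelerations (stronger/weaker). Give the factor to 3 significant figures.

The tide-raising term goes as M/d³ (the gradient of a 1/d² field).
Deimos: (1.48 × 10¹⁵) / (2.35 × 10⁷)³ = 1.140 × 10⁻⁷
Phobos: (1.07 × 10¹⁶) / (9.38 × 10⁶)³ = 1.297 × 10⁻⁵
Ratio (larger/smaller) = 114

Phobos, by a factor of ≈ 114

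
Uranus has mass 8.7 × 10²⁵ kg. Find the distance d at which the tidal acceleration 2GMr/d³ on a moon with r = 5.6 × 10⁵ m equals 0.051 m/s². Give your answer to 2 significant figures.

5.0 × 10⁷ m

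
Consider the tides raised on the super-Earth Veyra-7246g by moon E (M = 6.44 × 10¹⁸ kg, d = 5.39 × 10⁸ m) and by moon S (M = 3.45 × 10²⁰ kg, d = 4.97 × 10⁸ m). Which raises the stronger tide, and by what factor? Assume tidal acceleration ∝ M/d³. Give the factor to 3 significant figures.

Moon S, by a factor of ≈ 68.3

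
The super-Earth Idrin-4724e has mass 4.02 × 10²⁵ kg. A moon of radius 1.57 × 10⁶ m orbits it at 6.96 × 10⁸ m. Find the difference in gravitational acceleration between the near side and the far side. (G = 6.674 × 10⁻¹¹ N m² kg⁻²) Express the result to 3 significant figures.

5.00 × 10⁻⁵ m/s²

Δa = 4GMr/d³
   = 4 × (6.674 × 10⁻¹¹) × (4.02 × 10²⁵) × (1.57 × 10⁶) / (6.96 × 10⁸)³
   = 5.00 × 10⁻⁵ m/s²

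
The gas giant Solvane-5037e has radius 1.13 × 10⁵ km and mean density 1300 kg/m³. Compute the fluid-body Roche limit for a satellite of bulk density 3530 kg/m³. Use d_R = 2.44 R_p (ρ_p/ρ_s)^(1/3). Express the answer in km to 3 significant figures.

d_R = 2.44 × 1.13 × 10⁵ km × (1300/3530)^(1/3)
    = 1.98 × 10⁵ km

1.98 × 10⁵ km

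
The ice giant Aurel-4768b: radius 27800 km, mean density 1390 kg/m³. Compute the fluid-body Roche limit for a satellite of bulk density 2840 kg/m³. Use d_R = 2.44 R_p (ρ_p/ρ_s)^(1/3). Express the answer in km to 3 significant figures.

53500 km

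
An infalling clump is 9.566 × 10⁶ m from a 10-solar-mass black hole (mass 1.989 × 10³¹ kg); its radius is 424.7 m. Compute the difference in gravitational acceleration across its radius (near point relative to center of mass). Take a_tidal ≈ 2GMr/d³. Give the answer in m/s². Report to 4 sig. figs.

1.288 × 10³ m/s²

Δg = 2GMr/d³
   = 2 × (6.674 × 10⁻¹¹) × (1.989 × 10³¹) × (424.7) / (9.566 × 10⁶)³
   = 1.288 × 10³ m/s²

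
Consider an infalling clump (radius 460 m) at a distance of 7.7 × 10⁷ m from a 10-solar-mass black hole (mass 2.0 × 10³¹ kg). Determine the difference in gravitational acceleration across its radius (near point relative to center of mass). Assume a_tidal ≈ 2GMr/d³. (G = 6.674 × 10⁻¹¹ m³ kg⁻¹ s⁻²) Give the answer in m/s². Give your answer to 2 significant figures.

2.7 m/s²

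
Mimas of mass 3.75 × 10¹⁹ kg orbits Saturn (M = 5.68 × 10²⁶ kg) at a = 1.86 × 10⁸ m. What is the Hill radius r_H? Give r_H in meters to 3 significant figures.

r_H ≈ a (m/3M)^(1/3)
    = (1.86 × 10⁸) × (3.75 × 10¹⁹ / (3 × 5.68 × 10²⁶))^(1/3)
    = 5.21 × 10⁵ m

5.21 × 10⁵ m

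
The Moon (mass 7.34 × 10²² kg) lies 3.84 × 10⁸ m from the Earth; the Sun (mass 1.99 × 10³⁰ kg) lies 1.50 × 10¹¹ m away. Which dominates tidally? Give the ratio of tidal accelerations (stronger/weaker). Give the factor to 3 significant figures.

Tidal stretch scales as M/d³; compute that for each body.
The Moon: (7.34 × 10²²) / (3.84 × 10⁸)³ = 1.296 × 10⁻³
The Sun: (1.99 × 10³⁰) / (1.50 × 10¹¹)³ = 5.896 × 10⁻⁴
Ratio (larger/smaller) = 2.20

The Moon, by a factor of ≈ 2.20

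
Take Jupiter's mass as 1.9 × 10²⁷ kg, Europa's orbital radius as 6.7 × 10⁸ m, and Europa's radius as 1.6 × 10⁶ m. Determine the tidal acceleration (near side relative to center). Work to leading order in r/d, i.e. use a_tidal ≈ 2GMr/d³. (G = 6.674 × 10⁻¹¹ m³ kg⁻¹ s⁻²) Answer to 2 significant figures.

Δa = 2GMr/d³
   = 2 × (6.674 × 10⁻¹¹) × (1.9 × 10²⁷) × (1.6 × 10⁶) / (6.7 × 10⁸)³
   = 1.3 × 10⁻³ m/s²

1.3 × 10⁻³ m/s²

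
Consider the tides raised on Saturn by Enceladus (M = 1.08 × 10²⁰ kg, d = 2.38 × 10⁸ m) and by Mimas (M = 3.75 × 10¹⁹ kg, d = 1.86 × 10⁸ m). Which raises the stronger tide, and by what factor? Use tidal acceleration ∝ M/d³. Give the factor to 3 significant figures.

Enceladus, by a factor of ≈ 1.37

Compare M/d³ for the two perturbers:
Enceladus: (1.08 × 10²⁰) / (2.38 × 10⁸)³ = 8.011 × 10⁻⁶
Mimas: (3.75 × 10¹⁹) / (1.86 × 10⁸)³ = 5.828 × 10⁻⁶
Ratio (larger/smaller) = 1.37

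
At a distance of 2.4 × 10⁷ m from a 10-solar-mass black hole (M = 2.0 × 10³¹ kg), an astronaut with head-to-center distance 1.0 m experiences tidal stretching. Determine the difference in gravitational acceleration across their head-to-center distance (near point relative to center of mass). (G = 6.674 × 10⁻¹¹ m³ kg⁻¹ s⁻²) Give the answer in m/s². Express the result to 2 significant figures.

1.9 × 10⁻¹ m/s²

a_tidal = 2GMr/d³
        = 2 × (6.674 × 10⁻¹¹) × (2.0 × 10³¹) × (1.0) / (2.4 × 10⁷)³
        = 1.9 × 10⁻¹ m/s²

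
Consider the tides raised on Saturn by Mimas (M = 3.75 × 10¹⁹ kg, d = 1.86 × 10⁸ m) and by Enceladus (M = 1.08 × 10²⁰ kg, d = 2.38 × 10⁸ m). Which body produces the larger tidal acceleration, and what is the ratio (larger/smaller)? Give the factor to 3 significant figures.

Enceladus, by a factor of ≈ 1.37

The tide-raising term goes as M/d³ (the gradient of a 1/d² field).
Mimas: (3.75 × 10¹⁹) / (1.86 × 10⁸)³ = 5.828 × 10⁻⁶
Enceladus: (1.08 × 10²⁰) / (2.38 × 10⁸)³ = 8.011 × 10⁻⁶
Ratio (larger/smaller) = 1.37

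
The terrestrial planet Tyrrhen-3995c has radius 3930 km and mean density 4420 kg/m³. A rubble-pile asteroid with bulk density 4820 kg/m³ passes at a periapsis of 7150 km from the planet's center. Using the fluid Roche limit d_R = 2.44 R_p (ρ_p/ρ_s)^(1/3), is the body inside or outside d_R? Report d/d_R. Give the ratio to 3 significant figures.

d_R = 2.44 × (3930 km) × (4420/4820)^(1/3) = 9316 km
d/d_R = (7150) / (9316) = 0.767
Since d/d_R < 1, the body is inside the Roche limit.

inside; d/d_R ≈ 0.767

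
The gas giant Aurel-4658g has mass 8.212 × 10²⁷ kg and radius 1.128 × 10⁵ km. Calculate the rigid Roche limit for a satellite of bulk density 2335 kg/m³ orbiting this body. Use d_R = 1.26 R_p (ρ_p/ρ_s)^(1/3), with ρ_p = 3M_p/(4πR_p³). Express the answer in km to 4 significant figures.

1.189 × 10⁵ km

ρ_p = 3M_p/(4πR_p³) = 3 × (8.212 × 10²⁷) / (4π × (1.128 × 10⁸ m)³) = 1366 kg/m³
d_R = 1.26 × 1.128 × 10⁵ km × (1366/2335)^(1/3)
    = 1.189 × 10⁵ km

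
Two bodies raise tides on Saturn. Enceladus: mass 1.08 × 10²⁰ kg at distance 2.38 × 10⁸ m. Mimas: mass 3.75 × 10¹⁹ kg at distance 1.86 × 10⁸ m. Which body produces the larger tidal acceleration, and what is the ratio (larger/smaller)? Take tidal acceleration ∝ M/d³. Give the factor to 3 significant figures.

Tidal stretch scales as M/d³; compute that for each body.
Enceladus: (1.08 × 10²⁰) / (2.38 × 10⁸)³ = 8.011 × 10⁻⁶
Mimas: (3.75 × 10¹⁹) / (1.86 × 10⁸)³ = 5.828 × 10⁻⁶
Ratio (larger/smaller) = 1.37

Enceladus, by a factor of ≈ 1.37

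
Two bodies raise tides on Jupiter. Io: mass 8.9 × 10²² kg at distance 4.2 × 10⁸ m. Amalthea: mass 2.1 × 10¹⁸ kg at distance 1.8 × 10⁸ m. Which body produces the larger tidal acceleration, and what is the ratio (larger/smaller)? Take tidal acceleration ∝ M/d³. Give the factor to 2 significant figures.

Io, by a factor of ≈ 3300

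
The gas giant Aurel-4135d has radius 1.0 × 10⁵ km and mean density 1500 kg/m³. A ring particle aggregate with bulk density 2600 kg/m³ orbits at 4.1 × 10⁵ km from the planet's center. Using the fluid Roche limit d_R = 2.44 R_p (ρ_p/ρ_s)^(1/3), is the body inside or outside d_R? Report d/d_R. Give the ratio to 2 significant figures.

d_R = 2.44 × (1.0 × 10⁵ km) × (1500/2600)^(1/3) = 2.031 × 10⁵ km
d/d_R = (4.1 × 10⁵) / (2.031 × 10⁵) = 2.0
Since d/d_R > 1, the body is outside the Roche limit.

outside; d/d_R ≈ 2.0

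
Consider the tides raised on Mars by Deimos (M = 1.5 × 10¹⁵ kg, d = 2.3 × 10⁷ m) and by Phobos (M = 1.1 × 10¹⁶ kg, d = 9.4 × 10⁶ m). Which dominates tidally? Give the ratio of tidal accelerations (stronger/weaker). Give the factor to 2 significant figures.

Phobos, by a factor of ≈ 110

The tide-raising term goes as M/d³ (the gradient of a 1/d² field).
Deimos: (1.5 × 10¹⁵) / (2.3 × 10⁷)³ = 1.233 × 10⁻⁷
Phobos: (1.1 × 10¹⁶) / (9.4 × 10⁶)³ = 1.324 × 10⁻⁵
Ratio (larger/smaller) = 110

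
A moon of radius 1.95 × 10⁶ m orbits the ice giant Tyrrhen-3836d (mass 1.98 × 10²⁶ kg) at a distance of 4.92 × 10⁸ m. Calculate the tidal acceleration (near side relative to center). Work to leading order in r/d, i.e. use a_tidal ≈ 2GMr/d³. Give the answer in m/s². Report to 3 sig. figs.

Δg = 2GMr/d³
   = 2 × (6.674 × 10⁻¹¹) × (1.98 × 10²⁶) × (1.95 × 10⁶) / (4.92 × 10⁸)³
   = 4.33 × 10⁻⁴ m/s²

4.33 × 10⁻⁴ m/s²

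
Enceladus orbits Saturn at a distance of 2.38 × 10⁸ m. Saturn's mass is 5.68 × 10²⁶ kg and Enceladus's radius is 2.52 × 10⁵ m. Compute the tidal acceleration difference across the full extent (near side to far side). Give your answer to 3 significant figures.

a_tidal = 4GMr/d³
        = 4 × (6.674 × 10⁻¹¹) × (5.68 × 10²⁶) × (2.52 × 10⁵) / (2.38 × 10⁸)³
        = 2.83 × 10⁻³ m/s²

2.83 × 10⁻³ m/s²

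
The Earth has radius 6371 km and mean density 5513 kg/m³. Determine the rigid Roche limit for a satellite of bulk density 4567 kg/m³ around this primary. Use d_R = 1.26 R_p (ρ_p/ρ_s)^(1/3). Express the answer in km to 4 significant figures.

8547 km

d_R = 1.26 × 6371 km × (5513/4567)^(1/3)
    = 8547 km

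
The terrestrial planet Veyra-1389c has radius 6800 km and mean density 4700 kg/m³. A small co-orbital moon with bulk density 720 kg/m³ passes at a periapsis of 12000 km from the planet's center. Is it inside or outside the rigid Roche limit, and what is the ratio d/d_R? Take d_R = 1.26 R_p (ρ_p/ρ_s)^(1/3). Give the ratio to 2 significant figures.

d_R = 1.26 × (6800 km) × (4700/720)^(1/3) = 16010 km
d/d_R = (12000) / (16010) = 0.75
Since d/d_R < 1, the body is inside the Roche limit.

inside; d/d_R ≈ 0.75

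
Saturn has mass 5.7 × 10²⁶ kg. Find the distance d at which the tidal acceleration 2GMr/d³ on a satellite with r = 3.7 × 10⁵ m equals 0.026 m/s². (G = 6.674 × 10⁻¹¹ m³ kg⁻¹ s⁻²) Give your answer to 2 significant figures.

2GMr/d³ = a_tidal  ⇒  d = (2GMr / a_tidal)^(1/3)
d = (2 × 6.674×10⁻¹¹ × (5.7 × 10²⁶) × (3.7 × 10⁵) / (0.026))^(1/3)
  = 1.0 × 10⁸ m

1.0 × 10⁸ m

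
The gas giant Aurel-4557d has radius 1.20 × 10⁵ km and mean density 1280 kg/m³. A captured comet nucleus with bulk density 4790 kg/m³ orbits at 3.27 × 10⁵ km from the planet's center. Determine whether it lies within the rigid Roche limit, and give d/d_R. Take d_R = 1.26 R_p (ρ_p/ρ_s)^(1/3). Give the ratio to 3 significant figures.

d_R = 1.26 × (1.20 × 10⁵ km) × (1280/4790)^(1/3) = 97390 km
d/d_R = (3.27 × 10⁵) / (97390) = 3.36
Since d/d_R > 1, the body is outside the Roche limit.

outside; d/d_R ≈ 3.36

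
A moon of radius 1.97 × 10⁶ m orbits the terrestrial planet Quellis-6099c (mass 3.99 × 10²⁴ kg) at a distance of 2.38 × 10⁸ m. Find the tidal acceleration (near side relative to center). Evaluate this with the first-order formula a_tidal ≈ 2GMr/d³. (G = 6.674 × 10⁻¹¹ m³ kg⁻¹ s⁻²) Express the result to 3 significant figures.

7.78 × 10⁻⁵ m/s²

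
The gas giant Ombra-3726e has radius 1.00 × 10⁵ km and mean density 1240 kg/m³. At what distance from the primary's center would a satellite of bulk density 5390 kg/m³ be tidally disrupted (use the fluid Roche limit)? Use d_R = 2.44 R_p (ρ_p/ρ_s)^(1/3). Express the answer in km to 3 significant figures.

d_R = 2.44 × 1.00 × 10⁵ km × (1240/5390)^(1/3)
    = 1.50 × 10⁵ km

1.50 × 10⁵ km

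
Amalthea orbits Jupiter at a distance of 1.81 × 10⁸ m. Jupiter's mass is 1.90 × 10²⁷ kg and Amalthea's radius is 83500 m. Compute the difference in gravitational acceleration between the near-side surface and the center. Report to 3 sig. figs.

Since r ≪ d, expand the inverse-square field across one radius to get the leading 2GMr/d³ term.
a_tidal = 2GMr/d³
        = 2 × (6.674 × 10⁻¹¹) × (1.90 × 10²⁷) × (83500) / (1.81 × 10⁸)³
        = 3.57 × 10⁻³ m/s²

3.57 × 10⁻³ m/s²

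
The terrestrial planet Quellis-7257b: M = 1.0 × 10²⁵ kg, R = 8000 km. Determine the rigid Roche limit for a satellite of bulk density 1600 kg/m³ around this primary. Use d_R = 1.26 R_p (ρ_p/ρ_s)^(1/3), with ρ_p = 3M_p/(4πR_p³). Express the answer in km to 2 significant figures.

14000 km

ρ_p = 3M_p/(4πR_p³) = 3 × (1.0 × 10²⁵) / (4π × (8.0 × 10⁶ m)³) = 4700 kg/m³
d_R = 1.26 × 8000 km × (4700/1600)^(1/3)
    = 14000 km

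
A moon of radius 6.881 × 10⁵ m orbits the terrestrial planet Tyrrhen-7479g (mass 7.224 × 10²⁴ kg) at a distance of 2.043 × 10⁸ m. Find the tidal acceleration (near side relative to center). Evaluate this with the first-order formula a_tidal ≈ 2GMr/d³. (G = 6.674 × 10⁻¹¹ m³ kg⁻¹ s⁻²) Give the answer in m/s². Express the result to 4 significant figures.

7.781 × 10⁻⁵ m/s²

a_tidal = 2GMr/d³
        = 2 × (6.674 × 10⁻¹¹) × (7.224 × 10²⁴) × (6.881 × 10⁵) / (2.043 × 10⁸)³
        = 7.781 × 10⁻⁵ m/s²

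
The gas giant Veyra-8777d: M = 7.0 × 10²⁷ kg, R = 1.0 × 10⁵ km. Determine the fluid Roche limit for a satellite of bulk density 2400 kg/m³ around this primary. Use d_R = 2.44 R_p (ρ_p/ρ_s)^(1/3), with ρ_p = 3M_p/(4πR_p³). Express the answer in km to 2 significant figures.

2.2 × 10⁵ km

ρ_p = 3M_p/(4πR_p³) = 3 × (7.0 × 10²⁷) / (4π × (1.0 × 10⁸ m)³) = 1700 kg/m³
d_R = 2.44 × 1.0 × 10⁵ km × (1700/2400)^(1/3)
    = 2.2 × 10⁵ km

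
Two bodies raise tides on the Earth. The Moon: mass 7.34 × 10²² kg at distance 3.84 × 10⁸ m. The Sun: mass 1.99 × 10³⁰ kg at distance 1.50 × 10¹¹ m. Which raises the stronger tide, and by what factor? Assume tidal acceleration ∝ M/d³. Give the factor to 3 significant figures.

The Moon, by a factor of ≈ 2.20

Tidal acceleration ∝ M/d³, so compare M/d³ for each.
The Moon: (7.34 × 10²²) / (3.84 × 10⁸)³ = 1.296 × 10⁻³
The Sun: (1.99 × 10³⁰) / (1.50 × 10¹¹)³ = 5.896 × 10⁻⁴
Ratio (larger/smaller) = 2.20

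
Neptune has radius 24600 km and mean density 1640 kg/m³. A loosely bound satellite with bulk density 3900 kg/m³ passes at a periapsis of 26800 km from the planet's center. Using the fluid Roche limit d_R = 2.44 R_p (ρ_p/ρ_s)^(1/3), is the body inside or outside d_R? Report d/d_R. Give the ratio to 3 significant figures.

d_R = 2.44 × (24600 km) × (1640/3900)^(1/3) = 44970 km
d/d_R = (26800) / (44970) = 0.596
Since d/d_R < 1, the body is inside the Roche limit.

inside; d/d_R ≈ 0.596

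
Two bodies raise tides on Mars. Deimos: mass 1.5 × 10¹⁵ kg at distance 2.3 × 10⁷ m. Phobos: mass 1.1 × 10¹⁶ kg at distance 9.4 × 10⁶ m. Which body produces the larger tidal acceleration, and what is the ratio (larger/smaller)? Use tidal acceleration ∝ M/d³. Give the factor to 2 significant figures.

The tide-raising term goes as M/d³ (the gradient of a 1/d² field).
Deimos: (1.5 × 10¹⁵) / (2.3 × 10⁷)³ = 1.233 × 10⁻⁷
Phobos: (1.1 × 10¹⁶) / (9.4 × 10⁶)³ = 1.324 × 10⁻⁵
Ratio (larger/smaller) = 110

Phobos, by a factor of ≈ 110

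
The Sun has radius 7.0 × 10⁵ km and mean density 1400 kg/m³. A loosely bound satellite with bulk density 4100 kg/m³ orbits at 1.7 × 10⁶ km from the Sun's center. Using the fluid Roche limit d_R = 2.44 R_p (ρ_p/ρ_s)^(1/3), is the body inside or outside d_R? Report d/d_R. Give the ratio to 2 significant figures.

outside; d/d_R ≈ 1.4

d_R = 2.44 × (7.0 × 10⁵ km) × (1400/4100)^(1/3) = 1.194 × 10⁶ km
d/d_R = (1.7 × 10⁶) / (1.194 × 10⁶) = 1.4
Since d/d_R > 1, the body is outside the Roche limit.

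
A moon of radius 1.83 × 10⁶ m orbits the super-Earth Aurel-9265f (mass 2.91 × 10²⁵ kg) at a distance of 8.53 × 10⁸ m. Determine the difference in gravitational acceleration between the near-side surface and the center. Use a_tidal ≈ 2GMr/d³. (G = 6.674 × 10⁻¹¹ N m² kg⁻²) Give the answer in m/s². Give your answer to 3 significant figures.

1.15 × 10⁻⁵ m/s²

Δg = 2GMr/d³
   = 2 × (6.674 × 10⁻¹¹) × (2.91 × 10²⁵) × (1.83 × 10⁶) / (8.53 × 10⁸)³
   = 1.15 × 10⁻⁵ m/s²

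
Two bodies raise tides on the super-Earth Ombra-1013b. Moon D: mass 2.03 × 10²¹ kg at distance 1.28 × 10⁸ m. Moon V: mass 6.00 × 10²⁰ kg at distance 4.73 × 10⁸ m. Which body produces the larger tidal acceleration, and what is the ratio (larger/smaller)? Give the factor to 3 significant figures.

Tidal stretch scales as M/d³; compute that for each body.
Moon D: (2.03 × 10²¹) / (1.28 × 10⁸)³ = 9.680 × 10⁻⁴
Moon V: (6.00 × 10²⁰) / (4.73 × 10⁸)³ = 5.670 × 10⁻⁶
Ratio (larger/smaller) = 171

Moon D, by a factor of ≈ 171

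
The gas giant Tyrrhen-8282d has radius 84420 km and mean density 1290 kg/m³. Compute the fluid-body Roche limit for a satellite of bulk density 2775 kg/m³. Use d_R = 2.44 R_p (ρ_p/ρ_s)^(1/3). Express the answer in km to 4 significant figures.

d_R = 2.44 × 84420 km × (1290/2775)^(1/3)
    = 1.596 × 10⁵ km

1.596 × 10⁵ km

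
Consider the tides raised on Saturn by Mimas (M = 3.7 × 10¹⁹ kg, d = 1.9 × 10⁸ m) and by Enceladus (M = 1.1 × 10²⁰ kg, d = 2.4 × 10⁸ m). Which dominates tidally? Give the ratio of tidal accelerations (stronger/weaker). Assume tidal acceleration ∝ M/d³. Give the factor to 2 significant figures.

The tide-raising term goes as M/d³ (the gradient of a 1/d² field).
Mimas: (3.7 × 10¹⁹) / (1.9 × 10⁸)³ = 5.394 × 10⁻⁶
Enceladus: (1.1 × 10²⁰) / (2.4 × 10⁸)³ = 7.957 × 10⁻⁶
Ratio (larger/smaller) = 1.5

Enceladus, by a factor of ≈ 1.5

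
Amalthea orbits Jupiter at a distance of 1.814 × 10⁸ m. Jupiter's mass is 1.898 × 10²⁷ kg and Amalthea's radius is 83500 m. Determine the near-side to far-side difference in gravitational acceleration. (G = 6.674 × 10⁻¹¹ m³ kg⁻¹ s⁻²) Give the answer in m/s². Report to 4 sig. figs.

7.088 × 10⁻³ m/s²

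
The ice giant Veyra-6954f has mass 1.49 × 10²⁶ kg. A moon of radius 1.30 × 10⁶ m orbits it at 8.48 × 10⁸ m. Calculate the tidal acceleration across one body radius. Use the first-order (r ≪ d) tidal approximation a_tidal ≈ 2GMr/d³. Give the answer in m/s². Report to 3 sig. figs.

a_tidal = 2GMr/d³
        = 2 × (6.674 × 10⁻¹¹) × (1.49 × 10²⁶) × (1.30 × 10⁶) / (8.48 × 10⁸)³
        = 4.24 × 10⁻⁵ m/s²

4.24 × 10⁻⁵ m/s²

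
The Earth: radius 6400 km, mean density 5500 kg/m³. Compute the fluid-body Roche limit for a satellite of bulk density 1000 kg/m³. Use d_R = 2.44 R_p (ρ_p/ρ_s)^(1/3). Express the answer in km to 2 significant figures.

28000 km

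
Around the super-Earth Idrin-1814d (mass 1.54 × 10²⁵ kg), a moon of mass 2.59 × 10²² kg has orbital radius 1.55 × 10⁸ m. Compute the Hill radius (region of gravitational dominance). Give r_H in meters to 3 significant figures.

r_H ≈ a (m/3M)^(1/3)
    = (1.55 × 10⁸) × (2.59 × 10²² / (3 × 1.54 × 10²⁵))^(1/3)
    = 1.28 × 10⁷ m

1.28 × 10⁷ m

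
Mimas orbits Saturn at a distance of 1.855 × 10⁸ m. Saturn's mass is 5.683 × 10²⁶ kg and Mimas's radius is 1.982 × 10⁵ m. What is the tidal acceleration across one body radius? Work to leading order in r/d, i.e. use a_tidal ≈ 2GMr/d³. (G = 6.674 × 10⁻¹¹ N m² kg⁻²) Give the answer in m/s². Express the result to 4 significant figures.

2.355 × 10⁻³ m/s²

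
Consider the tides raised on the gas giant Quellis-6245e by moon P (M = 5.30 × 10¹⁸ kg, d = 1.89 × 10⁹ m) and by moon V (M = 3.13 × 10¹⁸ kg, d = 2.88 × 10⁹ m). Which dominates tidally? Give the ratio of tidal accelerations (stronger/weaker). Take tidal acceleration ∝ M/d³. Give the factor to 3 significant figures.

Moon P, by a factor of ≈ 5.99

Compare M/d³ for the two perturbers:
Moon P: (5.30 × 10¹⁸) / (1.89 × 10⁹)³ = 7.850 × 10⁻¹⁰
Moon V: (3.13 × 10¹⁸) / (2.88 × 10⁹)³ = 1.310 × 10⁻¹⁰
Ratio (larger/smaller) = 5.99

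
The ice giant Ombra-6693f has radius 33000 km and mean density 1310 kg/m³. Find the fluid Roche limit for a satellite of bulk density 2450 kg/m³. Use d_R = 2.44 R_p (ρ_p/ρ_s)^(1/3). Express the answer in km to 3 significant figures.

65400 km

d_R = 2.44 × 33000 km × (1310/2450)^(1/3)
    = 65400 km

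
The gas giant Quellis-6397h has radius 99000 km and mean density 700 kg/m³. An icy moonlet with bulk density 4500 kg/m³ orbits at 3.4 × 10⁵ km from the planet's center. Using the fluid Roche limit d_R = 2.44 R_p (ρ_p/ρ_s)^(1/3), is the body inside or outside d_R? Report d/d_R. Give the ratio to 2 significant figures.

outside; d/d_R ≈ 2.6

d_R = 2.44 × (99000 km) × (700/4500)^(1/3) = 1.299 × 10⁵ km
d/d_R = (3.4 × 10⁵) / (1.299 × 10⁵) = 2.6
Since d/d_R > 1, the body is outside the Roche limit.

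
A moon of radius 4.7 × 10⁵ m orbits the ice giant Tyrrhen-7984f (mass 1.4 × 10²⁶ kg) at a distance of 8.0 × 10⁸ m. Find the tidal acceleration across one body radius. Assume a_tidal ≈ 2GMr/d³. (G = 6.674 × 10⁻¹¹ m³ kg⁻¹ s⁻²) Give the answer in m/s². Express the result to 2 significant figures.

1.7 × 10⁻⁵ m/s²

Δg = 2GMr/d³
   = 2 × (6.674 × 10⁻¹¹) × (1.4 × 10²⁶) × (4.7 × 10⁵) / (8.0 × 10⁸)³
   = 1.7 × 10⁻⁵ m/s²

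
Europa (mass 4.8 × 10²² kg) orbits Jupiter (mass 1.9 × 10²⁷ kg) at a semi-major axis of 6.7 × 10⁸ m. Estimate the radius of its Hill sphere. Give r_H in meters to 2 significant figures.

r_H ≈ a (m/3M)^(1/3)
    = (6.7 × 10⁸) × (4.8 × 10²² / (3 × 1.9 × 10²⁷))^(1/3)
    = 1.4 × 10⁷ m

1.4 × 10⁷ m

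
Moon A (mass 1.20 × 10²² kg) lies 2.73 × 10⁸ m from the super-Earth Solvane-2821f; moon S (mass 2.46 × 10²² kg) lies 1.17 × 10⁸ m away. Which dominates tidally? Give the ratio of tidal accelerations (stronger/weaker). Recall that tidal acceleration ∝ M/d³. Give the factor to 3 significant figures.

Moon S, by a factor of ≈ 26.0

The tide-raising term goes as M/d³ (the gradient of a 1/d² field).
Moon A: (1.20 × 10²²) / (2.73 × 10⁸)³ = 5.898 × 10⁻⁴
Moon S: (2.46 × 10²²) / (1.17 × 10⁸)³ = 1.536 × 10⁻²
Ratio (larger/smaller) = 26.0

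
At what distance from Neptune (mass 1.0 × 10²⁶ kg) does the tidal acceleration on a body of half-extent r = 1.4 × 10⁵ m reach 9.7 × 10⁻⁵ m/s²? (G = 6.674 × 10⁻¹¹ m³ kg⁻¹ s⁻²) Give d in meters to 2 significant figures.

2.7 × 10⁸ m

2GMr/d³ = a_tidal  ⇒  d = (2GMr / a_tidal)^(1/3)
d = (2 × 6.674×10⁻¹¹ × (1.0 × 10²⁶) × (1.4 × 10⁵) / (9.7 × 10⁻⁵))^(1/3)
  = 2.7 × 10⁸ m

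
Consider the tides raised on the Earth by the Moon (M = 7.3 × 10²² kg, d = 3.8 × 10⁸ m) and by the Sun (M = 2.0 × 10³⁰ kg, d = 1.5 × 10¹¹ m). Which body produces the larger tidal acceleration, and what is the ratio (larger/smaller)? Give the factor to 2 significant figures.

Compare M/d³ for the two perturbers:
The Moon: (7.3 × 10²²) / (3.8 × 10⁸)³ = 1.330 × 10⁻³
The Sun: (2.0 × 10³⁰) / (1.5 × 10¹¹)³ = 5.926 × 10⁻⁴
Ratio (larger/smaller) = 2.2

The Moon, by a factor of ≈ 2.2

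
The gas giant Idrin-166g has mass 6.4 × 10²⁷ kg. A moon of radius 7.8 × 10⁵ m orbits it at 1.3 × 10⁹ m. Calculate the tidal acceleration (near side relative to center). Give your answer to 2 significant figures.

Δa = 2GMr/d³
   = 2 × (6.674 × 10⁻¹¹) × (6.4 × 10²⁷) × (7.8 × 10⁵) / (1.3 × 10⁹)³
   = 3.0 × 10⁻⁴ m/s²

3.0 × 10⁻⁴ m/s²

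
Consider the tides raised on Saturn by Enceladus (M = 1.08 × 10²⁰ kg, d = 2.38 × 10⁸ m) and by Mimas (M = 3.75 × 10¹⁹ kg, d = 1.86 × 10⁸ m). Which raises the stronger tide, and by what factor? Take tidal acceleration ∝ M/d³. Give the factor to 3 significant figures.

Compare M/d³ for the two perturbers:
Enceladus: (1.08 × 10²⁰) / (2.38 × 10⁸)³ = 8.011 × 10⁻⁶
Mimas: (3.75 × 10¹⁹) / (1.86 × 10⁸)³ = 5.828 × 10⁻⁶
Ratio (larger/smaller) = 1.37

Enceladus, by a factor of ≈ 1.37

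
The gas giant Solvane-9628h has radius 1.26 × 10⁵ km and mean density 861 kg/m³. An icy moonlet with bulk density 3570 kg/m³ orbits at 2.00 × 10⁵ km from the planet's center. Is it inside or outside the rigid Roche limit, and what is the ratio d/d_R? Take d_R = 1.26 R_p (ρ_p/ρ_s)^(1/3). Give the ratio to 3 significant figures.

outside; d/d_R ≈ 2.02

d_R = 1.26 × (1.26 × 10⁵ km) × (861/3570)^(1/3) = 98820 km
d/d_R = (2.00 × 10⁵) / (98820) = 2.02
Since d/d_R > 1, the body is outside the Roche limit.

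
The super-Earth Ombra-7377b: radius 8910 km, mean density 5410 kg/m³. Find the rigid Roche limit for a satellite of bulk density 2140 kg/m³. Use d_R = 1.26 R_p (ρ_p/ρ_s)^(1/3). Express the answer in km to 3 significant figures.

d_R = 1.26 × 8910 km × (5410/2140)^(1/3)
    = 15300 km

15300 km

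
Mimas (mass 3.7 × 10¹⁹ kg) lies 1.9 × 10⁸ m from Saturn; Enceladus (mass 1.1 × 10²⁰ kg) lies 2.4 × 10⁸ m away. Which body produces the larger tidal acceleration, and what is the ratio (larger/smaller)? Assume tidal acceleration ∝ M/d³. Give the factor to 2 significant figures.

Compare M/d³ for the two perturbers:
Mimas: (3.7 × 10¹⁹) / (1.9 × 10⁸)³ = 5.394 × 10⁻⁶
Enceladus: (1.1 × 10²⁰) / (2.4 × 10⁸)³ = 7.957 × 10⁻⁶
Ratio (larger/smaller) = 1.5

Enceladus, by a factor of ≈ 1.5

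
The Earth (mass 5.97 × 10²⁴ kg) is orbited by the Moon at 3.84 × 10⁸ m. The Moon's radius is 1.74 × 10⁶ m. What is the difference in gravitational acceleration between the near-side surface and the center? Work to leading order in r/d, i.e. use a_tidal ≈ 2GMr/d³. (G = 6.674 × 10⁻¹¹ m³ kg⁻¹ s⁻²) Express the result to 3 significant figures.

2.45 × 10⁻⁵ m/s²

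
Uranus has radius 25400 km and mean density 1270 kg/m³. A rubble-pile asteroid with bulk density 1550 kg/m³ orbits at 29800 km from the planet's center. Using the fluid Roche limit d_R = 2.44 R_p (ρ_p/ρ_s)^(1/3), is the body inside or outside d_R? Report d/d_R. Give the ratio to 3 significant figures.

d_R = 2.44 × (25400 km) × (1270/1550)^(1/3) = 57990 km
d/d_R = (29800) / (57990) = 0.514
Since d/d_R < 1, the body is inside the Roche limit.

inside; d/d_R ≈ 0.514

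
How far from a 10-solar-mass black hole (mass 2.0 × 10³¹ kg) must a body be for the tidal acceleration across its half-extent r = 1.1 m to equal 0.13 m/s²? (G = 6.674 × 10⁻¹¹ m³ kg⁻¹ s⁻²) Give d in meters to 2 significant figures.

2GMr/d³ = a_tidal  ⇒  d = (2GMr / a_tidal)^(1/3)
d = (2 × 6.674×10⁻¹¹ × (2.0 × 10³¹) × (1.1) / (0.13))^(1/3)
  = 2.8 × 10⁷ m

2.8 × 10⁷ m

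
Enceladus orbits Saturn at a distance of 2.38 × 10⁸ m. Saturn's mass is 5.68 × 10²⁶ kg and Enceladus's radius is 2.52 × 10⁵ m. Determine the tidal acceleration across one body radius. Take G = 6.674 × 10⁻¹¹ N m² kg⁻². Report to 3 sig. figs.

Δg = 2GMr/d³
   = 2 × (6.674 × 10⁻¹¹) × (5.68 × 10²⁶) × (2.52 × 10⁵) / (2.38 × 10⁸)³
   = 1.42 × 10⁻³ m/s²

1.42 × 10⁻³ m/s²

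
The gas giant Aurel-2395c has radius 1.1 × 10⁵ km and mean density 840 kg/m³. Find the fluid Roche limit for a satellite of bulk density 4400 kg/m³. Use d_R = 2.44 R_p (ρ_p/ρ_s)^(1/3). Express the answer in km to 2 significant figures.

1.5 × 10⁵ km

d_R = 2.44 × 1.1 × 10⁵ km × (840/4400)^(1/3)
    = 1.5 × 10⁵ km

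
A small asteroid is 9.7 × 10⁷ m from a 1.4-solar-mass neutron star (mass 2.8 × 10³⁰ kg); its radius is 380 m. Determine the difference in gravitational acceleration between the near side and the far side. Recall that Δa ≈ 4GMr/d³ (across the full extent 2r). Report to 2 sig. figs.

3.1 × 10⁻¹ m/s²

Δa = 4GMr/d³
   = 4 × (6.674 × 10⁻¹¹) × (2.8 × 10³⁰) × (380) / (9.7 × 10⁷)³
   = 3.1 × 10⁻¹ m/s²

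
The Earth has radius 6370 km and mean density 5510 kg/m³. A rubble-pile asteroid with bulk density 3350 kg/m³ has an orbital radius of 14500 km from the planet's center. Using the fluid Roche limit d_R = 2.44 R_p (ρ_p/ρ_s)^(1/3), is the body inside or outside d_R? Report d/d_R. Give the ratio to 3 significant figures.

inside; d/d_R ≈ 0.790

d_R = 2.44 × (6370 km) × (5510/3350)^(1/3) = 18350 km
d/d_R = (14500) / (18350) = 0.790
Since d/d_R < 1, the body is inside the Roche limit.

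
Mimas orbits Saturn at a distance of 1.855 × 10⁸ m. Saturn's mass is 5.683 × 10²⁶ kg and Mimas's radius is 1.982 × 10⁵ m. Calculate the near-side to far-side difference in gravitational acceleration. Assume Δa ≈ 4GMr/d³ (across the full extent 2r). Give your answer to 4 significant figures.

Differencing GM/(d−r)² and GM/(d+r)² to first order in r/d gives 4GMr/d³.
Δg = 4GMr/d³
   = 4 × (6.674 × 10⁻¹¹) × (5.683 × 10²⁶) × (1.982 × 10⁵) / (1.855 × 10⁸)³
   = 4.711 × 10⁻³ m/s²

4.711 × 10⁻³ m/s²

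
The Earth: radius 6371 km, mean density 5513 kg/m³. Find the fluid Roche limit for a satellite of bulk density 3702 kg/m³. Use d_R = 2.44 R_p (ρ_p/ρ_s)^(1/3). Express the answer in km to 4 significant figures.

17750 km

d_R = 2.44 × 6371 km × (5513/3702)^(1/3)
    = 17750 km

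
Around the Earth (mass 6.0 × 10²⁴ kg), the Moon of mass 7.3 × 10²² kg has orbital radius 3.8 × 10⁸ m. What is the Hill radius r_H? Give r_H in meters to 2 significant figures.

r_H ≈ a (m/3M)^(1/3)
    = (3.8 × 10⁸) × (7.3 × 10²² / (3 × 6.0 × 10²⁴))^(1/3)
    = 6.1 × 10⁷ m

6.1 × 10⁷ m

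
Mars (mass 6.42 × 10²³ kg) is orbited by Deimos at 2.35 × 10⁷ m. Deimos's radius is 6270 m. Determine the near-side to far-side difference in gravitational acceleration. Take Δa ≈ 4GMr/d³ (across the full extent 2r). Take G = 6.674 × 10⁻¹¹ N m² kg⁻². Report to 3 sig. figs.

Δa = 4GMr/d³
   = 4 × (6.674 × 10⁻¹¹) × (6.42 × 10²³) × (6270) / (2.35 × 10⁷)³
   = 8.28 × 10⁻⁵ m/s²

8.28 × 10⁻⁵ m/s²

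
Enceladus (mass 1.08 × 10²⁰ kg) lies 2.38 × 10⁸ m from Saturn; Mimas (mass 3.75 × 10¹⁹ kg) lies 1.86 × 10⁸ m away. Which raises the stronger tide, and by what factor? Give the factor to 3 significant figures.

Tidal acceleration ∝ M/d³, so compare M/d³ for each.
Enceladus: (1.08 × 10²⁰) / (2.38 × 10⁸)³ = 8.011 × 10⁻⁶
Mimas: (3.75 × 10¹⁹) / (1.86 × 10⁸)³ = 5.828 × 10⁻⁶
Ratio (larger/smaller) = 1.37

Enceladus, by a factor of ≈ 1.37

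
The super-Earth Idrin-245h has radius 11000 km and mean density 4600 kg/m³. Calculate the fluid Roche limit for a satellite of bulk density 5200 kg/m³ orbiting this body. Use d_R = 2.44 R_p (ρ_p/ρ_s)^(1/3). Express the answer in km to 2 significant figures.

26000 km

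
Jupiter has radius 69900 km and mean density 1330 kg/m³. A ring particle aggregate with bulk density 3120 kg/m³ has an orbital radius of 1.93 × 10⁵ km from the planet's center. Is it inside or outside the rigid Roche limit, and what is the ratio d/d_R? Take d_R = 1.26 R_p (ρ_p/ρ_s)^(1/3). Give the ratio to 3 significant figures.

outside; d/d_R ≈ 2.91

d_R = 1.26 × (69900 km) × (1330/3120)^(1/3) = 66280 km
d/d_R = (1.93 × 10⁵) / (66280) = 2.91
Since d/d_R > 1, the body is outside the Roche limit.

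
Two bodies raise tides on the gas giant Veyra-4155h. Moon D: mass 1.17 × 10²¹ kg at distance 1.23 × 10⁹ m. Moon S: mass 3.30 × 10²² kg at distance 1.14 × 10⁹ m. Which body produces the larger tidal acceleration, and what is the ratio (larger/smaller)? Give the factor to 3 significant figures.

Moon S, by a factor of ≈ 35.4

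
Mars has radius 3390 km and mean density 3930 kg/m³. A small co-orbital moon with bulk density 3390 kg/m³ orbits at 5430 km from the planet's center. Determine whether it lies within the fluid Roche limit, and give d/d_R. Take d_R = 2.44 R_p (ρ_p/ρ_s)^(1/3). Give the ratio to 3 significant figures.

inside; d/d_R ≈ 0.625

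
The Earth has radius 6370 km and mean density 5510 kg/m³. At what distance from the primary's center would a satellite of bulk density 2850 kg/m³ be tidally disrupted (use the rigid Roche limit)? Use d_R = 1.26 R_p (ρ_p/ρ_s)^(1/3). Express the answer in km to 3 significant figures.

10000 km

d_R = 1.26 × 6370 km × (5510/2850)^(1/3)
    = 10000 km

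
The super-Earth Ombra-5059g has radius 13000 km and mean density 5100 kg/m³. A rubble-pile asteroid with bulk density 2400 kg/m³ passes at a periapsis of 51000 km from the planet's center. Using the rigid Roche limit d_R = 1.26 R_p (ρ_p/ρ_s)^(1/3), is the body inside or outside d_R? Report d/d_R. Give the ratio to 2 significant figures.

outside; d/d_R ≈ 2.4

d_R = 1.26 × (13000 km) × (5100/2400)^(1/3) = 21060 km
d/d_R = (51000) / (21060) = 2.4
Since d/d_R > 1, the body is outside the Roche limit.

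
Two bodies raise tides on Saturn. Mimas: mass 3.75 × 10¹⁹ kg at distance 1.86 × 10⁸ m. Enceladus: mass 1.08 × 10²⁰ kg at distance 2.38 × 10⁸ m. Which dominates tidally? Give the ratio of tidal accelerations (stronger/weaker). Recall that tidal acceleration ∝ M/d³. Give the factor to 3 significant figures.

Enceladus, by a factor of ≈ 1.37

The tide-raising term goes as M/d³ (the gradient of a 1/d² field).
Mimas: (3.75 × 10¹⁹) / (1.86 × 10⁸)³ = 5.828 × 10⁻⁶
Enceladus: (1.08 × 10²⁰) / (2.38 × 10⁸)³ = 8.011 × 10⁻⁶
Ratio (larger/smaller) = 1.37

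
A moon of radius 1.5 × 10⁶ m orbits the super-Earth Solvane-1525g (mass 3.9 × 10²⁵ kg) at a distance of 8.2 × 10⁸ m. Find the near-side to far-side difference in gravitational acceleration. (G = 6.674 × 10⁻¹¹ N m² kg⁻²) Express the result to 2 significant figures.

2.8 × 10⁻⁵ m/s²

a_tidal = 4GMr/d³
        = 4 × (6.674 × 10⁻¹¹) × (3.9 × 10²⁵) × (1.5 × 10⁶) / (8.2 × 10⁸)³
        = 2.8 × 10⁻⁵ m/s²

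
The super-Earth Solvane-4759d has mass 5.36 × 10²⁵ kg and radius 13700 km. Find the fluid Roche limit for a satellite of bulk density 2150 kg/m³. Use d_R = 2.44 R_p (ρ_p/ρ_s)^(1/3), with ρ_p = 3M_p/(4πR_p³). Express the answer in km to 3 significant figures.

ρ_p = 3M_p/(4πR_p³) = 3 × (5.36 × 10²⁵) / (4π × (1.37 × 10⁷ m)³) = 4980 kg/m³
d_R = 2.44 × 13700 km × (4980/2150)^(1/3)
    = 44200 km

44200 km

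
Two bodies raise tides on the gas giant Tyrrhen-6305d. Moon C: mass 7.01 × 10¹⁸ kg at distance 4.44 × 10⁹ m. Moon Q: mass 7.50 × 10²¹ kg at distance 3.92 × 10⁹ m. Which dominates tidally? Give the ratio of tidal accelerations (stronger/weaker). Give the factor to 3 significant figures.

Tidal stretch scales as M/d³; compute that for each body.
Moon C: (7.01 × 10¹⁸) / (4.44 × 10⁹)³ = 8.009 × 10⁻¹¹
Moon Q: (7.50 × 10²¹) / (3.92 × 10⁹)³ = 1.245 × 10⁻⁷
Ratio (larger/smaller) = 1550

Moon Q, by a factor of ≈ 1550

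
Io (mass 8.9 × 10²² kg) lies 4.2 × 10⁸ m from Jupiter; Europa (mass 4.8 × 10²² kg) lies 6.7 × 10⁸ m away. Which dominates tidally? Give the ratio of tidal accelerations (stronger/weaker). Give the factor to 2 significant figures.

Tidal stretch scales as M/d³; compute that for each body.
Io: (8.9 × 10²²) / (4.2 × 10⁸)³ = 1.201 × 10⁻³
Europa: (4.8 × 10²²) / (6.7 × 10⁸)³ = 1.596 × 10⁻⁴
Ratio (larger/smaller) = 7.5

Io, by a factor of ≈ 7.5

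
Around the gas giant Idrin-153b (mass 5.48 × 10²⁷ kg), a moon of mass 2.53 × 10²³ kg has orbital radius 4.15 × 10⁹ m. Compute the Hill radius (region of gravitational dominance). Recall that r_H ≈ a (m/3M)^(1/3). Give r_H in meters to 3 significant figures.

1.03 × 10⁸ m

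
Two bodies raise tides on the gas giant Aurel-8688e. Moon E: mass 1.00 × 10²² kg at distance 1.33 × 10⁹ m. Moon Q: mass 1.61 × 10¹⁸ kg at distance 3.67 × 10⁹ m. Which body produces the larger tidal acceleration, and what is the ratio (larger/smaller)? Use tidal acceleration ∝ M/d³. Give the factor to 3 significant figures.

Moon E, by a factor of ≈ 1.31 × 10⁵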